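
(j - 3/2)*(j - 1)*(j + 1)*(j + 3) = j^4 + 3*j^3/2 - 11*j^2/2 - 3*j/2 + 9/2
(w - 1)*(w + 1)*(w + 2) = w^3 + 2*w^2 - w - 2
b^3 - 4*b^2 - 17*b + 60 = (b - 5)*(b - 3)*(b + 4)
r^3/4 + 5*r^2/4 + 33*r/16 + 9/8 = (r/4 + 1/2)*(r + 3/2)^2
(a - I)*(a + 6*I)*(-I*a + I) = -I*a^3 + 5*a^2 + I*a^2 - 5*a - 6*I*a + 6*I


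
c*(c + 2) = c^2 + 2*c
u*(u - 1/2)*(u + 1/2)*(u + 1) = u^4 + u^3 - u^2/4 - u/4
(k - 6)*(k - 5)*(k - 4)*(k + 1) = k^4 - 14*k^3 + 59*k^2 - 46*k - 120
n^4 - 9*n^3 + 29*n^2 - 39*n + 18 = (n - 3)^2*(n - 2)*(n - 1)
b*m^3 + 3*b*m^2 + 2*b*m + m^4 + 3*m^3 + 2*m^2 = m*(b + m)*(m + 1)*(m + 2)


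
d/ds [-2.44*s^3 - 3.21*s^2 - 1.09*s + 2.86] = -7.32*s^2 - 6.42*s - 1.09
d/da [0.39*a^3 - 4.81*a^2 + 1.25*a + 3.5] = 1.17*a^2 - 9.62*a + 1.25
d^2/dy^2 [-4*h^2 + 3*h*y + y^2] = 2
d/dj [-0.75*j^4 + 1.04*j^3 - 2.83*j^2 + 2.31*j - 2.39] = -3.0*j^3 + 3.12*j^2 - 5.66*j + 2.31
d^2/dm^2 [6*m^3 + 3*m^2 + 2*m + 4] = 36*m + 6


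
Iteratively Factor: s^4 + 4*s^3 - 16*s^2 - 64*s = (s + 4)*(s^3 - 16*s) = (s - 4)*(s + 4)*(s^2 + 4*s) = (s - 4)*(s + 4)^2*(s)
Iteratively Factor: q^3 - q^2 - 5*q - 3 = (q + 1)*(q^2 - 2*q - 3) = (q - 3)*(q + 1)*(q + 1)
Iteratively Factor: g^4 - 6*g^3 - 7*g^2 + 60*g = (g + 3)*(g^3 - 9*g^2 + 20*g) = (g - 4)*(g + 3)*(g^2 - 5*g) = (g - 5)*(g - 4)*(g + 3)*(g)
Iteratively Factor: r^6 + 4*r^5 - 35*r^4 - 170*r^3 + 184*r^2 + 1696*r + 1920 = (r - 5)*(r^5 + 9*r^4 + 10*r^3 - 120*r^2 - 416*r - 384) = (r - 5)*(r + 2)*(r^4 + 7*r^3 - 4*r^2 - 112*r - 192) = (r - 5)*(r + 2)*(r + 4)*(r^3 + 3*r^2 - 16*r - 48) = (r - 5)*(r - 4)*(r + 2)*(r + 4)*(r^2 + 7*r + 12) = (r - 5)*(r - 4)*(r + 2)*(r + 4)^2*(r + 3)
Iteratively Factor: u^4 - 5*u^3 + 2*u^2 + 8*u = (u)*(u^3 - 5*u^2 + 2*u + 8) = u*(u - 2)*(u^2 - 3*u - 4) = u*(u - 2)*(u + 1)*(u - 4)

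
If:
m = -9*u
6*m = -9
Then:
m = -3/2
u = 1/6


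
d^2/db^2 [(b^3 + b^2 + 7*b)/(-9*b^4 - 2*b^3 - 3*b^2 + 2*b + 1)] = 2*(-81*b^9 - 243*b^8 - 3375*b^7 - 1105*b^6 - 879*b^5 - 636*b^4 - 748*b^3 - 99*b^2 - 66*b + 13)/(729*b^12 + 486*b^11 + 837*b^10 - 154*b^9 - 180*b^8 - 402*b^7 - 111*b^6 + 42*b^5 + 60*b^4 + 34*b^3 - 3*b^2 - 6*b - 1)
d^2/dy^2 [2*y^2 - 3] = 4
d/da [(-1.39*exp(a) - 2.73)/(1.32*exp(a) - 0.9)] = 4.8546*exp(a)/(1.32*exp(a) - 0.9)^2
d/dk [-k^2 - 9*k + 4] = -2*k - 9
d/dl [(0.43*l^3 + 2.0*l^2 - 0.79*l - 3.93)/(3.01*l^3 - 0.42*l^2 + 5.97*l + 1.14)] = (-6.2006*l^4 + 9.89*l^3 + 48.5667*l^2 + 1.2588*l + 22.5615)/(9.0601*l^6 - 2.5284*l^5 + 36.1158*l^4 + 1.848*l^3 + 34.6833*l^2 + 13.6116*l + 1.2996)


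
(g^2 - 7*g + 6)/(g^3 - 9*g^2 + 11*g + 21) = (g^2 - 7*g + 6)/(g^3 - 9*g^2 + 11*g + 21)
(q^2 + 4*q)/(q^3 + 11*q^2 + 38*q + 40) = q/(q^2 + 7*q + 10)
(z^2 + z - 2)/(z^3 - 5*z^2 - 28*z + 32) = (z + 2)/(z^2 - 4*z - 32)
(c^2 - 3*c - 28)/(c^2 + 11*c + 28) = (c - 7)/(c + 7)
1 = 1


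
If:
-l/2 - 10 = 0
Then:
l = -20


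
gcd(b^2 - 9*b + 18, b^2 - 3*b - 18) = b - 6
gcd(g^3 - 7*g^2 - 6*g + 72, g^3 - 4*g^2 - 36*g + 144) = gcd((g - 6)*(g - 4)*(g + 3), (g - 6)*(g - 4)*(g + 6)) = g^2 - 10*g + 24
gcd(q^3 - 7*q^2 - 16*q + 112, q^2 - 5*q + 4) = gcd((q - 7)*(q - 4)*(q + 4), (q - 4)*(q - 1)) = q - 4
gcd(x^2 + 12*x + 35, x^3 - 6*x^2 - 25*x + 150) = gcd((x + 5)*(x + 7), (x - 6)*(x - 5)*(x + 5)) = x + 5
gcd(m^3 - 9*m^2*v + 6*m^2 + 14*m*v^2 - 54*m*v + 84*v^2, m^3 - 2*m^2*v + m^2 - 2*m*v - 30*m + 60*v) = -m^2 + 2*m*v - 6*m + 12*v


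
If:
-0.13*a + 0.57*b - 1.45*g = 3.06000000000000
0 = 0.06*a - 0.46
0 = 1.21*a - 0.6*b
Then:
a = 7.67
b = 15.46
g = 3.28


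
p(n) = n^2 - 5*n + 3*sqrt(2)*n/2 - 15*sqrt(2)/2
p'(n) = 2*n - 5 + 3*sqrt(2)/2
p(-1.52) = -3.92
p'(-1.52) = -5.92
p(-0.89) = -7.25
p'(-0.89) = -4.66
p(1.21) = -12.63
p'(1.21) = -0.46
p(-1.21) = -5.66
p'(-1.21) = -5.30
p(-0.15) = -10.15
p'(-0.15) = -3.18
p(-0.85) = -7.44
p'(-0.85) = -4.58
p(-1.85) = -1.86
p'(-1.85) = -6.58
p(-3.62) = 12.92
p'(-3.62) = -10.12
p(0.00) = -10.61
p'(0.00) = -2.88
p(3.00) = -10.24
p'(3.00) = 3.12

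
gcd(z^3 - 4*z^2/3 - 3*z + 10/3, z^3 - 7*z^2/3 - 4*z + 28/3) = z - 2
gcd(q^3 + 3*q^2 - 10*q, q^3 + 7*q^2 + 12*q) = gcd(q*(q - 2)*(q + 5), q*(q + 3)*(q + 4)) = q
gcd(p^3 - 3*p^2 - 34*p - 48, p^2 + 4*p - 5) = 1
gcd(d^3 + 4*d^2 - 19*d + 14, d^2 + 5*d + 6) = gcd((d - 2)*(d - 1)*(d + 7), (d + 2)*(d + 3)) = 1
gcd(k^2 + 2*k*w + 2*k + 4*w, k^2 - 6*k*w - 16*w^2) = k + 2*w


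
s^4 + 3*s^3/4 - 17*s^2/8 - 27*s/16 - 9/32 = (s - 3/2)*(s + 1/4)*(s + 1/2)*(s + 3/2)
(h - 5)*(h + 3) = h^2 - 2*h - 15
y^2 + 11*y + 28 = (y + 4)*(y + 7)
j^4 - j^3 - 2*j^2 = j^2*(j - 2)*(j + 1)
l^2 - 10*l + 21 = (l - 7)*(l - 3)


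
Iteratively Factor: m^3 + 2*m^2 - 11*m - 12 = (m - 3)*(m^2 + 5*m + 4) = (m - 3)*(m + 1)*(m + 4)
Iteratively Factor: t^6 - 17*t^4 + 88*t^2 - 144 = (t + 2)*(t^5 - 2*t^4 - 13*t^3 + 26*t^2 + 36*t - 72) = (t - 3)*(t + 2)*(t^4 + t^3 - 10*t^2 - 4*t + 24) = (t - 3)*(t + 2)^2*(t^3 - t^2 - 8*t + 12) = (t - 3)*(t - 2)*(t + 2)^2*(t^2 + t - 6) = (t - 3)*(t - 2)^2*(t + 2)^2*(t + 3)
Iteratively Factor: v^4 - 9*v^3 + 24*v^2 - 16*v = (v - 1)*(v^3 - 8*v^2 + 16*v) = (v - 4)*(v - 1)*(v^2 - 4*v) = v*(v - 4)*(v - 1)*(v - 4)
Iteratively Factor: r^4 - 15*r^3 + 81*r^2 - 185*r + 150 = (r - 5)*(r^3 - 10*r^2 + 31*r - 30) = (r - 5)*(r - 3)*(r^2 - 7*r + 10) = (r - 5)^2*(r - 3)*(r - 2)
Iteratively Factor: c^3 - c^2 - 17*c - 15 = (c + 1)*(c^2 - 2*c - 15) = (c + 1)*(c + 3)*(c - 5)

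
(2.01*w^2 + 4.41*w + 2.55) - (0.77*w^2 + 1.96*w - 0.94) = 1.24*w^2 + 2.45*w + 3.49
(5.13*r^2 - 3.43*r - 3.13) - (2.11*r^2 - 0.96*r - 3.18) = 3.02*r^2 - 2.47*r + 0.0500000000000003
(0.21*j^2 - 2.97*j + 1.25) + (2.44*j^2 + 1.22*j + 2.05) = 2.65*j^2 - 1.75*j + 3.3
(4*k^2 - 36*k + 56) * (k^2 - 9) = 4*k^4 - 36*k^3 + 20*k^2 + 324*k - 504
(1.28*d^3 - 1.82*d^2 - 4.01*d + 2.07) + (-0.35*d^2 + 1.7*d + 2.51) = 1.28*d^3 - 2.17*d^2 - 2.31*d + 4.58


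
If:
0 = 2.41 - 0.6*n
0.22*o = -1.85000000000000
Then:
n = 4.02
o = -8.41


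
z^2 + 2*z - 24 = (z - 4)*(z + 6)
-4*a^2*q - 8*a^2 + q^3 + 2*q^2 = (-2*a + q)*(2*a + q)*(q + 2)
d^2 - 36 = (d - 6)*(d + 6)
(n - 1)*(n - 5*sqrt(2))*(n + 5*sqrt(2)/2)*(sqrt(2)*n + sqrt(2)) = sqrt(2)*n^4 - 5*n^3 - 26*sqrt(2)*n^2 + 5*n + 25*sqrt(2)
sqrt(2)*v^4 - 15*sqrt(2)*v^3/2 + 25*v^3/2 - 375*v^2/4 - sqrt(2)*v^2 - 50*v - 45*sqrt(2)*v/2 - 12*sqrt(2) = (v - 8)*(v + 1/2)*(v + 6*sqrt(2))*(sqrt(2)*v + 1/2)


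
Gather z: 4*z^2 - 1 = 4*z^2 - 1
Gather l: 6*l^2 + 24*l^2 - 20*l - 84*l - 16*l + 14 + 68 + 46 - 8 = 30*l^2 - 120*l + 120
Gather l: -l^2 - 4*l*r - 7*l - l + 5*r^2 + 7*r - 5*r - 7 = -l^2 + l*(-4*r - 8) + 5*r^2 + 2*r - 7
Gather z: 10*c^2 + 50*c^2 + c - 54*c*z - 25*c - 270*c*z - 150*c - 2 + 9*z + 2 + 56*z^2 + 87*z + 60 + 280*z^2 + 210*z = 60*c^2 - 174*c + 336*z^2 + z*(306 - 324*c) + 60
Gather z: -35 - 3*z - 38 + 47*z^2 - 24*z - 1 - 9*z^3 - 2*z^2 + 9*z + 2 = -9*z^3 + 45*z^2 - 18*z - 72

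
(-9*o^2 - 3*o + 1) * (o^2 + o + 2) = -9*o^4 - 12*o^3 - 20*o^2 - 5*o + 2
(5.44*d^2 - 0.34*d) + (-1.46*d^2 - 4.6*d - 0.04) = 3.98*d^2 - 4.94*d - 0.04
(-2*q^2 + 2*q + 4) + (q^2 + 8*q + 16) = -q^2 + 10*q + 20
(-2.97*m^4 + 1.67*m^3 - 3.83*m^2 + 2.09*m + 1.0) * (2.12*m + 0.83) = -6.2964*m^5 + 1.0753*m^4 - 6.7335*m^3 + 1.2519*m^2 + 3.8547*m + 0.83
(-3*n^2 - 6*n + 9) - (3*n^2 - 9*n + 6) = -6*n^2 + 3*n + 3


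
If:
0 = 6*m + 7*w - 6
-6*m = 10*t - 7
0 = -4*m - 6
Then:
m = -3/2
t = 8/5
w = 15/7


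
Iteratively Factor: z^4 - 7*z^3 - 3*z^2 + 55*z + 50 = (z + 1)*(z^3 - 8*z^2 + 5*z + 50) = (z - 5)*(z + 1)*(z^2 - 3*z - 10) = (z - 5)^2*(z + 1)*(z + 2)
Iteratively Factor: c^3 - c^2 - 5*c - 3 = (c - 3)*(c^2 + 2*c + 1) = (c - 3)*(c + 1)*(c + 1)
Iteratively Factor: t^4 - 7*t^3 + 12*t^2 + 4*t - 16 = (t + 1)*(t^3 - 8*t^2 + 20*t - 16) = (t - 4)*(t + 1)*(t^2 - 4*t + 4) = (t - 4)*(t - 2)*(t + 1)*(t - 2)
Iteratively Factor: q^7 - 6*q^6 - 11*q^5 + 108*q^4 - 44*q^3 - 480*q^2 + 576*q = (q + 3)*(q^6 - 9*q^5 + 16*q^4 + 60*q^3 - 224*q^2 + 192*q) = (q + 3)^2*(q^5 - 12*q^4 + 52*q^3 - 96*q^2 + 64*q) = (q - 4)*(q + 3)^2*(q^4 - 8*q^3 + 20*q^2 - 16*q) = (q - 4)*(q - 2)*(q + 3)^2*(q^3 - 6*q^2 + 8*q) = (q - 4)*(q - 2)^2*(q + 3)^2*(q^2 - 4*q) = q*(q - 4)*(q - 2)^2*(q + 3)^2*(q - 4)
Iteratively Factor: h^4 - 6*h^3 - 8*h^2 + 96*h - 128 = (h - 4)*(h^3 - 2*h^2 - 16*h + 32) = (h - 4)^2*(h^2 + 2*h - 8) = (h - 4)^2*(h - 2)*(h + 4)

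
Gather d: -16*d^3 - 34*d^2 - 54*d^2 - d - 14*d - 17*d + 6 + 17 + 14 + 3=-16*d^3 - 88*d^2 - 32*d + 40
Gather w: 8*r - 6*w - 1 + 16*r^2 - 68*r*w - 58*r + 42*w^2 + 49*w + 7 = 16*r^2 - 50*r + 42*w^2 + w*(43 - 68*r) + 6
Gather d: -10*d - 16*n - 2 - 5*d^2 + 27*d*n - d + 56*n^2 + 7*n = -5*d^2 + d*(27*n - 11) + 56*n^2 - 9*n - 2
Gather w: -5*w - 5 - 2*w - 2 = -7*w - 7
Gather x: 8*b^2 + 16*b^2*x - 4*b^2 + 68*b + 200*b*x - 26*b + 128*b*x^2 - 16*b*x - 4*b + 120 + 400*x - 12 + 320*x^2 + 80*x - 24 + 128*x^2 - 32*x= 4*b^2 + 38*b + x^2*(128*b + 448) + x*(16*b^2 + 184*b + 448) + 84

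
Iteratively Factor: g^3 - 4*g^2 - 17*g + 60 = (g - 3)*(g^2 - g - 20) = (g - 3)*(g + 4)*(g - 5)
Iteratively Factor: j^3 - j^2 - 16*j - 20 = (j - 5)*(j^2 + 4*j + 4) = (j - 5)*(j + 2)*(j + 2)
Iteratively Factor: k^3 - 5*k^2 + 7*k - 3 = (k - 1)*(k^2 - 4*k + 3) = (k - 1)^2*(k - 3)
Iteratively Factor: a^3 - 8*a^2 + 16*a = (a - 4)*(a^2 - 4*a) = a*(a - 4)*(a - 4)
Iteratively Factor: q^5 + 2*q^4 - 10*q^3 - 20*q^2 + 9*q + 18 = (q - 3)*(q^4 + 5*q^3 + 5*q^2 - 5*q - 6) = (q - 3)*(q + 2)*(q^3 + 3*q^2 - q - 3) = (q - 3)*(q + 2)*(q + 3)*(q^2 - 1) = (q - 3)*(q - 1)*(q + 2)*(q + 3)*(q + 1)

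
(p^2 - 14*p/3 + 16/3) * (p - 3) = p^3 - 23*p^2/3 + 58*p/3 - 16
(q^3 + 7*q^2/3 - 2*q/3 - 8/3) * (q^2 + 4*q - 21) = q^5 + 19*q^4/3 - 37*q^3/3 - 163*q^2/3 + 10*q/3 + 56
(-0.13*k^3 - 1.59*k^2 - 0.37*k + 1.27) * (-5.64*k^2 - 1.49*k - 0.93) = 0.7332*k^5 + 9.1613*k^4 + 4.5768*k^3 - 5.1328*k^2 - 1.5482*k - 1.1811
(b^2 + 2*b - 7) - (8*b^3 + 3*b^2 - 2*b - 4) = -8*b^3 - 2*b^2 + 4*b - 3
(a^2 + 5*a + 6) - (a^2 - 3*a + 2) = 8*a + 4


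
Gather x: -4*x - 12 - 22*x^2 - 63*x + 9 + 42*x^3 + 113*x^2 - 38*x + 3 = 42*x^3 + 91*x^2 - 105*x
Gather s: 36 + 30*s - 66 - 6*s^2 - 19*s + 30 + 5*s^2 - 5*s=-s^2 + 6*s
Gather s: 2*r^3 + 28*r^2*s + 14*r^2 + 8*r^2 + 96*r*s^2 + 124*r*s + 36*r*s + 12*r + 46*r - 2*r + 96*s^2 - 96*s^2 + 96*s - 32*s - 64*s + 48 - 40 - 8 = 2*r^3 + 22*r^2 + 96*r*s^2 + 56*r + s*(28*r^2 + 160*r)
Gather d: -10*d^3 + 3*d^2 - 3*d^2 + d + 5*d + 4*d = -10*d^3 + 10*d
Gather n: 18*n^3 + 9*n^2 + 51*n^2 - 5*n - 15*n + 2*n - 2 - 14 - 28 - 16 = 18*n^3 + 60*n^2 - 18*n - 60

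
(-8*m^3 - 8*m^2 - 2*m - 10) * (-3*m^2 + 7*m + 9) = 24*m^5 - 32*m^4 - 122*m^3 - 56*m^2 - 88*m - 90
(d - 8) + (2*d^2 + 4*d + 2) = 2*d^2 + 5*d - 6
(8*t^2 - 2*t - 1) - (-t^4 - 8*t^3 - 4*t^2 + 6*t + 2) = t^4 + 8*t^3 + 12*t^2 - 8*t - 3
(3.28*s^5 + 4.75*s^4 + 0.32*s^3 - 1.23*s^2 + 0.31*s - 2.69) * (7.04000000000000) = 23.0912*s^5 + 33.44*s^4 + 2.2528*s^3 - 8.6592*s^2 + 2.1824*s - 18.9376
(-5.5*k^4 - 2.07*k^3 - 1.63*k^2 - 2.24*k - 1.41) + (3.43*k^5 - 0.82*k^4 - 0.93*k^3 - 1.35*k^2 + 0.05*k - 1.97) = 3.43*k^5 - 6.32*k^4 - 3.0*k^3 - 2.98*k^2 - 2.19*k - 3.38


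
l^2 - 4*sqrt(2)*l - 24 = (l - 6*sqrt(2))*(l + 2*sqrt(2))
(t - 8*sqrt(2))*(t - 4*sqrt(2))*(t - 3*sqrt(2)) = t^3 - 15*sqrt(2)*t^2 + 136*t - 192*sqrt(2)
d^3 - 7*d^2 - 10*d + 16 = (d - 8)*(d - 1)*(d + 2)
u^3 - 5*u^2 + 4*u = u*(u - 4)*(u - 1)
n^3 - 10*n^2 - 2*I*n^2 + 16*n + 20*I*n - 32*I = (n - 8)*(n - 2)*(n - 2*I)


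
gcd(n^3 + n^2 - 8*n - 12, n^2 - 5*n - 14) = n + 2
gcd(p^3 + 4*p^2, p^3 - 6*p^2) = p^2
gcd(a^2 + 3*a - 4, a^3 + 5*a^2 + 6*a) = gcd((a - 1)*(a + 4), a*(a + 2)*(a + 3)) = 1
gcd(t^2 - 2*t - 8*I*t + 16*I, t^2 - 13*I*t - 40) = t - 8*I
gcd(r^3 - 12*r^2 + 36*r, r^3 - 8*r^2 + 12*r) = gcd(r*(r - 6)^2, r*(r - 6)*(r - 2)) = r^2 - 6*r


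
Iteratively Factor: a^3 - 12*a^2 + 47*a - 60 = (a - 3)*(a^2 - 9*a + 20) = (a - 5)*(a - 3)*(a - 4)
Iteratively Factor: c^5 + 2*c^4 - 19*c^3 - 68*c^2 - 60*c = (c + 3)*(c^4 - c^3 - 16*c^2 - 20*c) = (c - 5)*(c + 3)*(c^3 + 4*c^2 + 4*c) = c*(c - 5)*(c + 3)*(c^2 + 4*c + 4) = c*(c - 5)*(c + 2)*(c + 3)*(c + 2)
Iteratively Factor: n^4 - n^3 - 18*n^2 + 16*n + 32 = (n + 1)*(n^3 - 2*n^2 - 16*n + 32) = (n - 4)*(n + 1)*(n^2 + 2*n - 8) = (n - 4)*(n - 2)*(n + 1)*(n + 4)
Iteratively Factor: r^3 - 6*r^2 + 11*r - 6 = (r - 3)*(r^2 - 3*r + 2) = (r - 3)*(r - 2)*(r - 1)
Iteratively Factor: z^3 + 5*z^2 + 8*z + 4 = (z + 1)*(z^2 + 4*z + 4) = (z + 1)*(z + 2)*(z + 2)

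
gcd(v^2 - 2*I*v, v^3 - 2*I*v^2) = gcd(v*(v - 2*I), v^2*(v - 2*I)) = v^2 - 2*I*v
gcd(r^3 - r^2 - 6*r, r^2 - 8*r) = r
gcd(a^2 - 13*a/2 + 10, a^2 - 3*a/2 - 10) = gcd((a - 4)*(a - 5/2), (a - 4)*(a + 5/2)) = a - 4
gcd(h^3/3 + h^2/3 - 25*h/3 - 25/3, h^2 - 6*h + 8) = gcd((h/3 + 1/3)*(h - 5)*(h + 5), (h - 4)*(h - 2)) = 1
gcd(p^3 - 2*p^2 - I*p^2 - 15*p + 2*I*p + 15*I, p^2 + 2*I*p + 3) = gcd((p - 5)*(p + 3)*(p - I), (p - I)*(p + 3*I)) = p - I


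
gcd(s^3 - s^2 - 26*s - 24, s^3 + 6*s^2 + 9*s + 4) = s^2 + 5*s + 4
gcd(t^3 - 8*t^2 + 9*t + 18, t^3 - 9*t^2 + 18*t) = t^2 - 9*t + 18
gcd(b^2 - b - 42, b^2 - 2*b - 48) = b + 6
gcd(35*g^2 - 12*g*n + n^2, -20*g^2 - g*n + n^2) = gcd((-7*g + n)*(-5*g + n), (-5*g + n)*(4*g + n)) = 5*g - n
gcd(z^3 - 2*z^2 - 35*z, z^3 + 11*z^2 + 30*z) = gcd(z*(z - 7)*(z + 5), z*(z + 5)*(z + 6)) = z^2 + 5*z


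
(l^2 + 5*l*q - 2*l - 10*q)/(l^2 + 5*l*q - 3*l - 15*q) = (l - 2)/(l - 3)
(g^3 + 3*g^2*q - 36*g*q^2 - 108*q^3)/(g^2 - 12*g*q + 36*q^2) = (-g^2 - 9*g*q - 18*q^2)/(-g + 6*q)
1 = 1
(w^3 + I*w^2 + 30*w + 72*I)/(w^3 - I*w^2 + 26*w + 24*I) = (w + 3*I)/(w + I)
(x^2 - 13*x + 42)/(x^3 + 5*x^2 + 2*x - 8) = (x^2 - 13*x + 42)/(x^3 + 5*x^2 + 2*x - 8)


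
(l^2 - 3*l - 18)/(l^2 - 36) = (l + 3)/(l + 6)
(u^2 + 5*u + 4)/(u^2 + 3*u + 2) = (u + 4)/(u + 2)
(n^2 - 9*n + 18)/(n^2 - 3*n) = (n - 6)/n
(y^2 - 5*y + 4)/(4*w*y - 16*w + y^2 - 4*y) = (y - 1)/(4*w + y)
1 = 1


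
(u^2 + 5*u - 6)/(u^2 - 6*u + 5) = (u + 6)/(u - 5)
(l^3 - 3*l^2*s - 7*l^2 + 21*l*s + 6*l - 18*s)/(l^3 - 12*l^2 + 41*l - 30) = (l - 3*s)/(l - 5)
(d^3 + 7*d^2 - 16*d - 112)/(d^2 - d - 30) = (-d^3 - 7*d^2 + 16*d + 112)/(-d^2 + d + 30)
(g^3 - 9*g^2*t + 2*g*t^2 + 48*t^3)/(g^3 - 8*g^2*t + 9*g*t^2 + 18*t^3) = (-g^2 + 6*g*t + 16*t^2)/(-g^2 + 5*g*t + 6*t^2)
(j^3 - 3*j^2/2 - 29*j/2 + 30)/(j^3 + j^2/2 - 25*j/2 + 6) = (2*j - 5)/(2*j - 1)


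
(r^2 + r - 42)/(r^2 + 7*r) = (r - 6)/r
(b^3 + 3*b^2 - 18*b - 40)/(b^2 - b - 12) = (b^2 + 7*b + 10)/(b + 3)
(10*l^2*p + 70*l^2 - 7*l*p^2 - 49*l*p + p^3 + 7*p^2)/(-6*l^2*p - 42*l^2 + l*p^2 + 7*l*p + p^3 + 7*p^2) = (-5*l + p)/(3*l + p)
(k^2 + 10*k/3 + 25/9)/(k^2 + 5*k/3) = (k + 5/3)/k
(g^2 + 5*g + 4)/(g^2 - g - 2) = (g + 4)/(g - 2)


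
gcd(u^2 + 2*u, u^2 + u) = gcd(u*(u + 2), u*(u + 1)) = u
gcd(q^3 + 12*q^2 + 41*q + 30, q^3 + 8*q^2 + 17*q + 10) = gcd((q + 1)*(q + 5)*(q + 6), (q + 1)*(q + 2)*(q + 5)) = q^2 + 6*q + 5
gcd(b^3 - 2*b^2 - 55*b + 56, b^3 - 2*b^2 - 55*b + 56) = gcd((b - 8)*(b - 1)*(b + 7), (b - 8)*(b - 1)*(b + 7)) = b^3 - 2*b^2 - 55*b + 56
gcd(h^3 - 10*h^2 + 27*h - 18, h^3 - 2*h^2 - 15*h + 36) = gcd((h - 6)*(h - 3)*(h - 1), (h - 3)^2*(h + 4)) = h - 3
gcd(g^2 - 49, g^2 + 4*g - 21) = g + 7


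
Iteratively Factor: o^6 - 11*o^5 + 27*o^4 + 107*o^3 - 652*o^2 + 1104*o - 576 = (o - 3)*(o^5 - 8*o^4 + 3*o^3 + 116*o^2 - 304*o + 192) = (o - 3)*(o + 4)*(o^4 - 12*o^3 + 51*o^2 - 88*o + 48) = (o - 4)*(o - 3)*(o + 4)*(o^3 - 8*o^2 + 19*o - 12) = (o - 4)*(o - 3)^2*(o + 4)*(o^2 - 5*o + 4) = (o - 4)*(o - 3)^2*(o - 1)*(o + 4)*(o - 4)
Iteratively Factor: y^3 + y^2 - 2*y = (y)*(y^2 + y - 2) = y*(y + 2)*(y - 1)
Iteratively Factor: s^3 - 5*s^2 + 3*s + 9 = (s - 3)*(s^2 - 2*s - 3) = (s - 3)*(s + 1)*(s - 3)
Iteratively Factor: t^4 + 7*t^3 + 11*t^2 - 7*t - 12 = (t + 1)*(t^3 + 6*t^2 + 5*t - 12) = (t - 1)*(t + 1)*(t^2 + 7*t + 12) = (t - 1)*(t + 1)*(t + 3)*(t + 4)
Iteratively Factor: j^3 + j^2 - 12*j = (j)*(j^2 + j - 12) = j*(j - 3)*(j + 4)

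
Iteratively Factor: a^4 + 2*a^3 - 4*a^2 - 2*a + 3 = (a - 1)*(a^3 + 3*a^2 - a - 3) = (a - 1)^2*(a^2 + 4*a + 3) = (a - 1)^2*(a + 1)*(a + 3)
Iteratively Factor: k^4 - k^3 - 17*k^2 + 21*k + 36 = (k + 4)*(k^3 - 5*k^2 + 3*k + 9) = (k - 3)*(k + 4)*(k^2 - 2*k - 3) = (k - 3)*(k + 1)*(k + 4)*(k - 3)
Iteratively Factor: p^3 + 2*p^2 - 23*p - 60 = (p + 3)*(p^2 - p - 20) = (p + 3)*(p + 4)*(p - 5)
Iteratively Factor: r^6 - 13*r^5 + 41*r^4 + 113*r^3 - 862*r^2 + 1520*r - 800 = (r - 4)*(r^5 - 9*r^4 + 5*r^3 + 133*r^2 - 330*r + 200) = (r - 5)*(r - 4)*(r^4 - 4*r^3 - 15*r^2 + 58*r - 40) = (r - 5)*(r - 4)*(r - 2)*(r^3 - 2*r^2 - 19*r + 20) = (r - 5)*(r - 4)*(r - 2)*(r - 1)*(r^2 - r - 20) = (r - 5)^2*(r - 4)*(r - 2)*(r - 1)*(r + 4)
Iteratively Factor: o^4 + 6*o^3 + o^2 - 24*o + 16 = (o + 4)*(o^3 + 2*o^2 - 7*o + 4) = (o + 4)^2*(o^2 - 2*o + 1) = (o - 1)*(o + 4)^2*(o - 1)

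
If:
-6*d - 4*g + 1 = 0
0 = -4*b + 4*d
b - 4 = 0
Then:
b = 4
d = 4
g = -23/4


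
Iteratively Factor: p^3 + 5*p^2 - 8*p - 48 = (p - 3)*(p^2 + 8*p + 16) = (p - 3)*(p + 4)*(p + 4)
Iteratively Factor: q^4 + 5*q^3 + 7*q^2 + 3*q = (q + 1)*(q^3 + 4*q^2 + 3*q) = (q + 1)^2*(q^2 + 3*q) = q*(q + 1)^2*(q + 3)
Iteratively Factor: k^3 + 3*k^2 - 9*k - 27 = (k + 3)*(k^2 - 9) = (k + 3)^2*(k - 3)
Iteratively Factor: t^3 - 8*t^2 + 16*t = (t - 4)*(t^2 - 4*t) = (t - 4)^2*(t)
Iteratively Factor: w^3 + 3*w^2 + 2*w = (w + 2)*(w^2 + w) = (w + 1)*(w + 2)*(w)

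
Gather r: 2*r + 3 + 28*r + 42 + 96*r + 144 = 126*r + 189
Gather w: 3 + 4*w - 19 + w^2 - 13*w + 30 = w^2 - 9*w + 14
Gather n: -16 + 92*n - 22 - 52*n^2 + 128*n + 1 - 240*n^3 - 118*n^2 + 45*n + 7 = -240*n^3 - 170*n^2 + 265*n - 30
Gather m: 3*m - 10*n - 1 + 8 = 3*m - 10*n + 7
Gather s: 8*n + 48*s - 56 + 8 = 8*n + 48*s - 48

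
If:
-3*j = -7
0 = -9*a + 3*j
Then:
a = 7/9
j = 7/3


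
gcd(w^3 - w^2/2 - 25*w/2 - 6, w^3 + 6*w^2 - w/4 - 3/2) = w + 1/2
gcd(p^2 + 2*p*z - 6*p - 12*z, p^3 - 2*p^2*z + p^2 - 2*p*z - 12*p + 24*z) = 1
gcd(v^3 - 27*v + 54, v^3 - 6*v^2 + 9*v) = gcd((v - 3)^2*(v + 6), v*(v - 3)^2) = v^2 - 6*v + 9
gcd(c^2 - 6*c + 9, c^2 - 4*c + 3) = c - 3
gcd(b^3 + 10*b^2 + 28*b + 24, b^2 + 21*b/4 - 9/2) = b + 6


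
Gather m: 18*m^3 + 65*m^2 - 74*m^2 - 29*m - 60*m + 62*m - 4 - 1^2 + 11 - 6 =18*m^3 - 9*m^2 - 27*m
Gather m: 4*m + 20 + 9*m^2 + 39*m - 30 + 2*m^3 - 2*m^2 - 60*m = 2*m^3 + 7*m^2 - 17*m - 10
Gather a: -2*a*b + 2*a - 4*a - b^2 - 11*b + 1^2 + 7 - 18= a*(-2*b - 2) - b^2 - 11*b - 10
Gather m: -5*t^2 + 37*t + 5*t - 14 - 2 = -5*t^2 + 42*t - 16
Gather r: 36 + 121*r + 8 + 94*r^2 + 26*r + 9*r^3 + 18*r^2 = 9*r^3 + 112*r^2 + 147*r + 44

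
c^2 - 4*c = c*(c - 4)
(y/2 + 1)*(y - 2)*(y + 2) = y^3/2 + y^2 - 2*y - 4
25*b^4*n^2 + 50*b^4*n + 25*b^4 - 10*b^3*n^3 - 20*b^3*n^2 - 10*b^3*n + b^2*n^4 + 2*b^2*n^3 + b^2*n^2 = (-5*b + n)^2*(b*n + b)^2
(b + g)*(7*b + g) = 7*b^2 + 8*b*g + g^2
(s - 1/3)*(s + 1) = s^2 + 2*s/3 - 1/3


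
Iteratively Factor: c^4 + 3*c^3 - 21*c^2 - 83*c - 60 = (c - 5)*(c^3 + 8*c^2 + 19*c + 12) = (c - 5)*(c + 4)*(c^2 + 4*c + 3) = (c - 5)*(c + 3)*(c + 4)*(c + 1)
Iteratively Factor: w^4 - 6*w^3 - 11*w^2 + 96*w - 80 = (w - 4)*(w^3 - 2*w^2 - 19*w + 20) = (w - 5)*(w - 4)*(w^2 + 3*w - 4) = (w - 5)*(w - 4)*(w - 1)*(w + 4)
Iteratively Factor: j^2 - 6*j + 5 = (j - 1)*(j - 5)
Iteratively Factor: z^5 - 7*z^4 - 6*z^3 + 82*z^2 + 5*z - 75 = (z + 3)*(z^4 - 10*z^3 + 24*z^2 + 10*z - 25) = (z - 5)*(z + 3)*(z^3 - 5*z^2 - z + 5) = (z - 5)^2*(z + 3)*(z^2 - 1) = (z - 5)^2*(z + 1)*(z + 3)*(z - 1)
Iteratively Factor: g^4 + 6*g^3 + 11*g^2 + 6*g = (g + 1)*(g^3 + 5*g^2 + 6*g) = (g + 1)*(g + 3)*(g^2 + 2*g) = g*(g + 1)*(g + 3)*(g + 2)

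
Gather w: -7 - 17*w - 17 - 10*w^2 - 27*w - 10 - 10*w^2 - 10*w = -20*w^2 - 54*w - 34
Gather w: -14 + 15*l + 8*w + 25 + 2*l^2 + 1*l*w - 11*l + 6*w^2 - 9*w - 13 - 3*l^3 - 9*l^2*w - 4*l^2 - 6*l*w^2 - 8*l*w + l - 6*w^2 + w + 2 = -3*l^3 - 2*l^2 - 6*l*w^2 + 5*l + w*(-9*l^2 - 7*l)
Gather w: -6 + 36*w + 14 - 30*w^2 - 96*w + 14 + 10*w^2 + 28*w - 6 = -20*w^2 - 32*w + 16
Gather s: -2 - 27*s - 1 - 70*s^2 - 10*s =-70*s^2 - 37*s - 3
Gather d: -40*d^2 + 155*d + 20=-40*d^2 + 155*d + 20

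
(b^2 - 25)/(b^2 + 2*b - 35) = (b + 5)/(b + 7)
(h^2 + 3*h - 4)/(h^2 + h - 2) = (h + 4)/(h + 2)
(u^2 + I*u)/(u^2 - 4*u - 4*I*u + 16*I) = u*(u + I)/(u^2 - 4*u - 4*I*u + 16*I)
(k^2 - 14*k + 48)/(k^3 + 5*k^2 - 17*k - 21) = (k^2 - 14*k + 48)/(k^3 + 5*k^2 - 17*k - 21)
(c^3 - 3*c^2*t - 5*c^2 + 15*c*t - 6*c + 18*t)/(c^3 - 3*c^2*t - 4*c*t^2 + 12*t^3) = (-c^2 + 5*c + 6)/(-c^2 + 4*t^2)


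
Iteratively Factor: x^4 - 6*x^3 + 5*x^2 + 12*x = (x + 1)*(x^3 - 7*x^2 + 12*x) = x*(x + 1)*(x^2 - 7*x + 12) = x*(x - 4)*(x + 1)*(x - 3)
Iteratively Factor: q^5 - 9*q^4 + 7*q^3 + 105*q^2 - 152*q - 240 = (q + 3)*(q^4 - 12*q^3 + 43*q^2 - 24*q - 80) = (q + 1)*(q + 3)*(q^3 - 13*q^2 + 56*q - 80) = (q - 5)*(q + 1)*(q + 3)*(q^2 - 8*q + 16) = (q - 5)*(q - 4)*(q + 1)*(q + 3)*(q - 4)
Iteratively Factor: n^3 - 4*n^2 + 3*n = (n)*(n^2 - 4*n + 3) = n*(n - 3)*(n - 1)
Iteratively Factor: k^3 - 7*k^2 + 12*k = (k)*(k^2 - 7*k + 12) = k*(k - 3)*(k - 4)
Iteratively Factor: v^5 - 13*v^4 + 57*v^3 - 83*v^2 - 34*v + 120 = (v - 4)*(v^4 - 9*v^3 + 21*v^2 + v - 30) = (v - 4)*(v - 2)*(v^3 - 7*v^2 + 7*v + 15) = (v - 5)*(v - 4)*(v - 2)*(v^2 - 2*v - 3) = (v - 5)*(v - 4)*(v - 2)*(v + 1)*(v - 3)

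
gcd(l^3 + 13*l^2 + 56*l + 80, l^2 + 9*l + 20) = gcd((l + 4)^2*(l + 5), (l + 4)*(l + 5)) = l^2 + 9*l + 20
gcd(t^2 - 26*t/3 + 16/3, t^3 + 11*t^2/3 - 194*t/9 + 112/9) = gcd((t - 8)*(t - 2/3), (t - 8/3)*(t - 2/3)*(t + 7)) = t - 2/3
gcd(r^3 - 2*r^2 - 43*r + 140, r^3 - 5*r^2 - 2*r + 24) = r - 4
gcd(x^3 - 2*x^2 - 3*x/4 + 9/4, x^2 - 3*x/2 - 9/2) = 1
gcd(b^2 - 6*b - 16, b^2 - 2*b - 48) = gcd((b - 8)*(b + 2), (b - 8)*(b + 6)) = b - 8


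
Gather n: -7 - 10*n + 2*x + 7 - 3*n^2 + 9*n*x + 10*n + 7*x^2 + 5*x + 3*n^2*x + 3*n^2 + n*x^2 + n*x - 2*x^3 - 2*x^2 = 3*n^2*x + n*(x^2 + 10*x) - 2*x^3 + 5*x^2 + 7*x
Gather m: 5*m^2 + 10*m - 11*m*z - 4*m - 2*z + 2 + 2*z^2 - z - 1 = 5*m^2 + m*(6 - 11*z) + 2*z^2 - 3*z + 1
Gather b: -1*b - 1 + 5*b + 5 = 4*b + 4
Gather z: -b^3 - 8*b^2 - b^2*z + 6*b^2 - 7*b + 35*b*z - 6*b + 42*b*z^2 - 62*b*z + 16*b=-b^3 - 2*b^2 + 42*b*z^2 + 3*b + z*(-b^2 - 27*b)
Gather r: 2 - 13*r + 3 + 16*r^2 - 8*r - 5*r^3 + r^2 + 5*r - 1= -5*r^3 + 17*r^2 - 16*r + 4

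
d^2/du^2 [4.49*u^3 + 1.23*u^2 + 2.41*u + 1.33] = 26.94*u + 2.46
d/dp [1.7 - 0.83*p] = -0.830000000000000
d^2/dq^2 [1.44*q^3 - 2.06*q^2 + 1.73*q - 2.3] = 8.64*q - 4.12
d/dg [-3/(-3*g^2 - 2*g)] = 6*(-3*g - 1)/(g^2*(3*g + 2)^2)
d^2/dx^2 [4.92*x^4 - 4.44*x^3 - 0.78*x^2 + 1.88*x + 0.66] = 59.04*x^2 - 26.64*x - 1.56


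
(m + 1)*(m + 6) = m^2 + 7*m + 6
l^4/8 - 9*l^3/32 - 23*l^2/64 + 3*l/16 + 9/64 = (l/4 + 1/4)*(l/2 + 1/4)*(l - 3)*(l - 3/4)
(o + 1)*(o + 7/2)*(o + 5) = o^3 + 19*o^2/2 + 26*o + 35/2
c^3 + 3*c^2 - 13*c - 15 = (c - 3)*(c + 1)*(c + 5)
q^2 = q^2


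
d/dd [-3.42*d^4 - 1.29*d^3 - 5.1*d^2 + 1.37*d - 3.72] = -13.68*d^3 - 3.87*d^2 - 10.2*d + 1.37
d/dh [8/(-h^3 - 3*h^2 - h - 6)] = 8*(3*h^2 + 6*h + 1)/(h^3 + 3*h^2 + h + 6)^2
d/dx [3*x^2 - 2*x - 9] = 6*x - 2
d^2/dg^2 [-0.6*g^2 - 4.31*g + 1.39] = -1.20000000000000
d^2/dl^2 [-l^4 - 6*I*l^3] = 12*l*(-l - 3*I)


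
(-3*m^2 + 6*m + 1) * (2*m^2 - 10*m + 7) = -6*m^4 + 42*m^3 - 79*m^2 + 32*m + 7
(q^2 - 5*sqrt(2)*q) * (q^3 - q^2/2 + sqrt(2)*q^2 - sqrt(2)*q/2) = q^5 - 4*sqrt(2)*q^4 - q^4/2 - 10*q^3 + 2*sqrt(2)*q^3 + 5*q^2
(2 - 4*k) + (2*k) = 2 - 2*k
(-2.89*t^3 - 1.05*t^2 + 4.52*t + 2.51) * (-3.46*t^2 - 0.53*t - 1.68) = 9.9994*t^5 + 5.1647*t^4 - 10.2275*t^3 - 9.3162*t^2 - 8.9239*t - 4.2168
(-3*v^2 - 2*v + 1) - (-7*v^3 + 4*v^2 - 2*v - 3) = 7*v^3 - 7*v^2 + 4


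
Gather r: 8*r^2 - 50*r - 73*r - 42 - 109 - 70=8*r^2 - 123*r - 221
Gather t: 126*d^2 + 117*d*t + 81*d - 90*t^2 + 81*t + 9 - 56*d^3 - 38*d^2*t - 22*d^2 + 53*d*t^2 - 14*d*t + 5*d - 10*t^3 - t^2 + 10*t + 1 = -56*d^3 + 104*d^2 + 86*d - 10*t^3 + t^2*(53*d - 91) + t*(-38*d^2 + 103*d + 91) + 10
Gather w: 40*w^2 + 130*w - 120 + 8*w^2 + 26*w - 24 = 48*w^2 + 156*w - 144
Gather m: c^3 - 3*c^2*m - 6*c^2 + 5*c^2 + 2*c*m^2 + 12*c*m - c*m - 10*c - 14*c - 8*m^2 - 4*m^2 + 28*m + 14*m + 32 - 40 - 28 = c^3 - c^2 - 24*c + m^2*(2*c - 12) + m*(-3*c^2 + 11*c + 42) - 36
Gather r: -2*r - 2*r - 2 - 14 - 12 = -4*r - 28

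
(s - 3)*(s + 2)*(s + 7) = s^3 + 6*s^2 - 13*s - 42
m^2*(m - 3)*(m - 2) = m^4 - 5*m^3 + 6*m^2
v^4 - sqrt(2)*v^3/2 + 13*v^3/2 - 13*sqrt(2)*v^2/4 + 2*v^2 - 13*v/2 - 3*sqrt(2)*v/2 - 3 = (v + 1/2)*(v + 6)*(v - sqrt(2))*(v + sqrt(2)/2)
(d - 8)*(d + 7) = d^2 - d - 56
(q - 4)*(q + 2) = q^2 - 2*q - 8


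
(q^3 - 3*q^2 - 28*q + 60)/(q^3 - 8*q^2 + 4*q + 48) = (q^2 + 3*q - 10)/(q^2 - 2*q - 8)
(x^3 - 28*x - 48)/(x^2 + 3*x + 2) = (x^2 - 2*x - 24)/(x + 1)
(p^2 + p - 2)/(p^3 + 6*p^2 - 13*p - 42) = (p - 1)/(p^2 + 4*p - 21)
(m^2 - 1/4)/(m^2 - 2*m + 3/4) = (2*m + 1)/(2*m - 3)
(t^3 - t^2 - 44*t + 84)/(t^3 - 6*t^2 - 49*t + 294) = (t - 2)/(t - 7)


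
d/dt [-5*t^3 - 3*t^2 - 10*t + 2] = -15*t^2 - 6*t - 10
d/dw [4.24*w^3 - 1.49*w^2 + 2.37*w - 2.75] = 12.72*w^2 - 2.98*w + 2.37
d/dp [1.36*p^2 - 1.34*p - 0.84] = 2.72*p - 1.34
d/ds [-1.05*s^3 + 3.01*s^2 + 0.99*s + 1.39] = -3.15*s^2 + 6.02*s + 0.99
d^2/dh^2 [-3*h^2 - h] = -6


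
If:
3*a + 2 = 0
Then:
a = -2/3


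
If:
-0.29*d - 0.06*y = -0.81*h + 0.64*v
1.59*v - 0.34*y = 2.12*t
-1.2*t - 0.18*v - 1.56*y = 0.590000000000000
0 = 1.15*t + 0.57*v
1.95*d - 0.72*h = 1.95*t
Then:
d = -0.00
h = -0.07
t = 0.02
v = -0.05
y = -0.39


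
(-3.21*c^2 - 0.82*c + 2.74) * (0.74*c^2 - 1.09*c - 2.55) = -2.3754*c^4 + 2.8921*c^3 + 11.1069*c^2 - 0.895600000000001*c - 6.987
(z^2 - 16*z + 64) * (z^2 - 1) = z^4 - 16*z^3 + 63*z^2 + 16*z - 64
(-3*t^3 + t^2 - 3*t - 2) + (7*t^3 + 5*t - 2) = 4*t^3 + t^2 + 2*t - 4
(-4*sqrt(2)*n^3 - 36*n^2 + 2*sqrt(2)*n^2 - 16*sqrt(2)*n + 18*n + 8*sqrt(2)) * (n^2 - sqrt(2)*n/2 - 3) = -4*sqrt(2)*n^5 - 32*n^4 + 2*sqrt(2)*n^4 + 16*n^3 + 14*sqrt(2)*n^3 - 7*sqrt(2)*n^2 + 124*n^2 - 62*n + 48*sqrt(2)*n - 24*sqrt(2)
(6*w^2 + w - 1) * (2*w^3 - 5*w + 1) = 12*w^5 + 2*w^4 - 32*w^3 + w^2 + 6*w - 1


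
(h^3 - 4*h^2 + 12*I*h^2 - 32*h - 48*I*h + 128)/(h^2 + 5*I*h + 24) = (h^2 + 4*h*(-1 + I) - 16*I)/(h - 3*I)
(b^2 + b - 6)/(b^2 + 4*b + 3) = (b - 2)/(b + 1)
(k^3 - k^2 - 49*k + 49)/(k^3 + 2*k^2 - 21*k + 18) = (k^2 - 49)/(k^2 + 3*k - 18)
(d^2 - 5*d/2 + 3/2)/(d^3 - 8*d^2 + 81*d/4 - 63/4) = 2*(d - 1)/(2*d^2 - 13*d + 21)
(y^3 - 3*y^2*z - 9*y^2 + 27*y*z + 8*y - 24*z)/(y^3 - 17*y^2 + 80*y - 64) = (y - 3*z)/(y - 8)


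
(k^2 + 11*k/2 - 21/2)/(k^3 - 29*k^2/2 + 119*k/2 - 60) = (k + 7)/(k^2 - 13*k + 40)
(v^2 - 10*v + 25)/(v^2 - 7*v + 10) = (v - 5)/(v - 2)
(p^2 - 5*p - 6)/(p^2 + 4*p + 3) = (p - 6)/(p + 3)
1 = 1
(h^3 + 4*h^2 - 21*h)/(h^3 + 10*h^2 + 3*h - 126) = h/(h + 6)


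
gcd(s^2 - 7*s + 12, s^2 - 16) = s - 4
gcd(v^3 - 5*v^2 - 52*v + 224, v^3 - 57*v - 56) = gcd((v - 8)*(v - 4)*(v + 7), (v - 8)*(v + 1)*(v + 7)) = v^2 - v - 56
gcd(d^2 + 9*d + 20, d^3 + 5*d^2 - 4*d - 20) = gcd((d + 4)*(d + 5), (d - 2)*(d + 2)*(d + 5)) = d + 5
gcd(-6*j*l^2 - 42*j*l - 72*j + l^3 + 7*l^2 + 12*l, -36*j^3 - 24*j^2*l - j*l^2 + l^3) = 6*j - l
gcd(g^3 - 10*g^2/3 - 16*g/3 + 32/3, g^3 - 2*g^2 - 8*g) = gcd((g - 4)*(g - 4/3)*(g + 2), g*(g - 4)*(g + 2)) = g^2 - 2*g - 8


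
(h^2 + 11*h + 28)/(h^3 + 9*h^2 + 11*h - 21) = (h + 4)/(h^2 + 2*h - 3)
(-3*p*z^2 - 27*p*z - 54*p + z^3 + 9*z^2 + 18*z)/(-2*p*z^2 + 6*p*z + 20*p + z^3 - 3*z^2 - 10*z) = (3*p*z^2 + 27*p*z + 54*p - z^3 - 9*z^2 - 18*z)/(2*p*z^2 - 6*p*z - 20*p - z^3 + 3*z^2 + 10*z)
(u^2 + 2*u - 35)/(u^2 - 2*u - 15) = (u + 7)/(u + 3)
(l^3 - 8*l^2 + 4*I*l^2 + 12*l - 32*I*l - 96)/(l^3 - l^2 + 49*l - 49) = (l^3 + l^2*(-8 + 4*I) + l*(12 - 32*I) - 96)/(l^3 - l^2 + 49*l - 49)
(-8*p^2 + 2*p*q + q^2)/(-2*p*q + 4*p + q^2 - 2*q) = (4*p + q)/(q - 2)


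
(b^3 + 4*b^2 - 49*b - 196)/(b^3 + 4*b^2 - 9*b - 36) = (b^2 - 49)/(b^2 - 9)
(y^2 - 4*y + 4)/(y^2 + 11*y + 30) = (y^2 - 4*y + 4)/(y^2 + 11*y + 30)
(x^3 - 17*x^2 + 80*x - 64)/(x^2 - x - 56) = (x^2 - 9*x + 8)/(x + 7)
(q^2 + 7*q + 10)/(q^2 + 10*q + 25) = (q + 2)/(q + 5)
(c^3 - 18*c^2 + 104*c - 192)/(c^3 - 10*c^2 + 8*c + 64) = (c - 6)/(c + 2)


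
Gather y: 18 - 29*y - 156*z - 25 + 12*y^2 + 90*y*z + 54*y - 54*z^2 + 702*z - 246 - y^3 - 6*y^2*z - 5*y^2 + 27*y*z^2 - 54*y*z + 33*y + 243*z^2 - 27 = -y^3 + y^2*(7 - 6*z) + y*(27*z^2 + 36*z + 58) + 189*z^2 + 546*z - 280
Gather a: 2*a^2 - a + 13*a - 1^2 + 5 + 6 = 2*a^2 + 12*a + 10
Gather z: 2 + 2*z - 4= 2*z - 2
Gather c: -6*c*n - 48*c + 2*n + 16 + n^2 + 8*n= c*(-6*n - 48) + n^2 + 10*n + 16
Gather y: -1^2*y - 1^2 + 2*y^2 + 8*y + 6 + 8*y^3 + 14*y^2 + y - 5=8*y^3 + 16*y^2 + 8*y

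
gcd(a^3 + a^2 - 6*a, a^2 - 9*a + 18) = 1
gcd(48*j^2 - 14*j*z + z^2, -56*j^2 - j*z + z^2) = -8*j + z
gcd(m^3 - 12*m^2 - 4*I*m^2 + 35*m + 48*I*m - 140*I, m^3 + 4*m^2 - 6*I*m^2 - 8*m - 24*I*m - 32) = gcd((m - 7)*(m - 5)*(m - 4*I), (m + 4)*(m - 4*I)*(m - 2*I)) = m - 4*I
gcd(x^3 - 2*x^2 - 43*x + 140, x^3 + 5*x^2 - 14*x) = x + 7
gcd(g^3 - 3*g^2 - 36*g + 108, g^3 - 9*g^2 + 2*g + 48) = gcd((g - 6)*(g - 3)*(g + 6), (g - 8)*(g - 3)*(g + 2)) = g - 3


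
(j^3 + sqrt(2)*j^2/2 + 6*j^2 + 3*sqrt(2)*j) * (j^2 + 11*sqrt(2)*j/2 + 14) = j^5 + 6*j^4 + 6*sqrt(2)*j^4 + 39*j^3/2 + 36*sqrt(2)*j^3 + 7*sqrt(2)*j^2 + 117*j^2 + 42*sqrt(2)*j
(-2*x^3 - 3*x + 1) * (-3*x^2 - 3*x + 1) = 6*x^5 + 6*x^4 + 7*x^3 + 6*x^2 - 6*x + 1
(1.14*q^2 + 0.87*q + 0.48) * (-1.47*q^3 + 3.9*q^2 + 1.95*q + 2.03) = -1.6758*q^5 + 3.1671*q^4 + 4.9104*q^3 + 5.8827*q^2 + 2.7021*q + 0.9744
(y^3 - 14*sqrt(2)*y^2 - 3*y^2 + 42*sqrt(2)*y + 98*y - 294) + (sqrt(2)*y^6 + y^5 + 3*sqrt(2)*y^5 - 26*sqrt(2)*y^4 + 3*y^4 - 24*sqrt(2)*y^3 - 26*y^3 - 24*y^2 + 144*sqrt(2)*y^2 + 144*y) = sqrt(2)*y^6 + y^5 + 3*sqrt(2)*y^5 - 26*sqrt(2)*y^4 + 3*y^4 - 24*sqrt(2)*y^3 - 25*y^3 - 27*y^2 + 130*sqrt(2)*y^2 + 42*sqrt(2)*y + 242*y - 294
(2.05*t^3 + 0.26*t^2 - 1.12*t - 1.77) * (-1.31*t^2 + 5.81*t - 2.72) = -2.6855*t^5 + 11.5699*t^4 - 2.5982*t^3 - 4.8957*t^2 - 7.2373*t + 4.8144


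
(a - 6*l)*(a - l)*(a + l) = a^3 - 6*a^2*l - a*l^2 + 6*l^3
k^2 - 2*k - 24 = (k - 6)*(k + 4)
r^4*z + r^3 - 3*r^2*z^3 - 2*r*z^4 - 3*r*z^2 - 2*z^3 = (r - 2*z)*(r + z)^2*(r*z + 1)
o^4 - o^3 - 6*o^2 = o^2*(o - 3)*(o + 2)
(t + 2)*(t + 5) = t^2 + 7*t + 10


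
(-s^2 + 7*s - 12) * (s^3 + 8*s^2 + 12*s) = -s^5 - s^4 + 32*s^3 - 12*s^2 - 144*s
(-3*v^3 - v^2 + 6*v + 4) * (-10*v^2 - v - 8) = 30*v^5 + 13*v^4 - 35*v^3 - 38*v^2 - 52*v - 32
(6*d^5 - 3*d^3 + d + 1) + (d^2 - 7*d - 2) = 6*d^5 - 3*d^3 + d^2 - 6*d - 1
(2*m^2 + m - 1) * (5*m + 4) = 10*m^3 + 13*m^2 - m - 4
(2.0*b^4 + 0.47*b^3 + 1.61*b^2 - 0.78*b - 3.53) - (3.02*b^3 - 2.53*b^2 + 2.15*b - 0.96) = 2.0*b^4 - 2.55*b^3 + 4.14*b^2 - 2.93*b - 2.57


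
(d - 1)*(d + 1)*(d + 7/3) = d^3 + 7*d^2/3 - d - 7/3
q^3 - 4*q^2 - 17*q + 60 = (q - 5)*(q - 3)*(q + 4)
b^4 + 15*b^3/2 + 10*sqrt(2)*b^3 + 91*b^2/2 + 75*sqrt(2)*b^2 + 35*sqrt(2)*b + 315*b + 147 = (b + 1/2)*(b + 7)*(b + 3*sqrt(2))*(b + 7*sqrt(2))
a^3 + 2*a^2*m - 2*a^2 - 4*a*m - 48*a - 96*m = (a - 8)*(a + 6)*(a + 2*m)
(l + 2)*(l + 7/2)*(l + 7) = l^3 + 25*l^2/2 + 91*l/2 + 49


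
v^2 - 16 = (v - 4)*(v + 4)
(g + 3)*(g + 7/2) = g^2 + 13*g/2 + 21/2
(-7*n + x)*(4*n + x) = -28*n^2 - 3*n*x + x^2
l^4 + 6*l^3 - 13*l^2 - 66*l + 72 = (l - 3)*(l - 1)*(l + 4)*(l + 6)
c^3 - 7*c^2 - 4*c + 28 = (c - 7)*(c - 2)*(c + 2)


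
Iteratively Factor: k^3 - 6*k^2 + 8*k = (k - 2)*(k^2 - 4*k) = k*(k - 2)*(k - 4)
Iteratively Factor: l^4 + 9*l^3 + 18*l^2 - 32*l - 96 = (l + 4)*(l^3 + 5*l^2 - 2*l - 24) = (l - 2)*(l + 4)*(l^2 + 7*l + 12) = (l - 2)*(l + 3)*(l + 4)*(l + 4)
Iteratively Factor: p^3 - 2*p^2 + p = (p - 1)*(p^2 - p) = p*(p - 1)*(p - 1)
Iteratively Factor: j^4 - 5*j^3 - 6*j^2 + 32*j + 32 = (j + 2)*(j^3 - 7*j^2 + 8*j + 16) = (j - 4)*(j + 2)*(j^2 - 3*j - 4) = (j - 4)^2*(j + 2)*(j + 1)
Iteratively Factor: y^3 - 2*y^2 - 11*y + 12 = (y - 1)*(y^2 - y - 12) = (y - 1)*(y + 3)*(y - 4)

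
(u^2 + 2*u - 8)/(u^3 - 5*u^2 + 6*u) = (u + 4)/(u*(u - 3))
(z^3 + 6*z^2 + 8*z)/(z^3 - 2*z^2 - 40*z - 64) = z/(z - 8)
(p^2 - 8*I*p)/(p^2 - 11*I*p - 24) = p/(p - 3*I)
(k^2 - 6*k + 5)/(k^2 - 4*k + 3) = (k - 5)/(k - 3)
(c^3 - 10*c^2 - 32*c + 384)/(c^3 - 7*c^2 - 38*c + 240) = (c - 8)/(c - 5)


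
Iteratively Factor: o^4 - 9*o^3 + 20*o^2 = (o)*(o^3 - 9*o^2 + 20*o) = o*(o - 5)*(o^2 - 4*o) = o^2*(o - 5)*(o - 4)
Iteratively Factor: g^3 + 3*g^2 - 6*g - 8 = (g + 4)*(g^2 - g - 2) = (g - 2)*(g + 4)*(g + 1)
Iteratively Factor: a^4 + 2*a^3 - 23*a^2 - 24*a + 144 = (a - 3)*(a^3 + 5*a^2 - 8*a - 48) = (a - 3)*(a + 4)*(a^2 + a - 12) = (a - 3)^2*(a + 4)*(a + 4)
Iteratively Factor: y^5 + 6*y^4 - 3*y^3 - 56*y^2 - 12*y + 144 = (y + 3)*(y^4 + 3*y^3 - 12*y^2 - 20*y + 48) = (y - 2)*(y + 3)*(y^3 + 5*y^2 - 2*y - 24) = (y - 2)*(y + 3)*(y + 4)*(y^2 + y - 6) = (y - 2)*(y + 3)^2*(y + 4)*(y - 2)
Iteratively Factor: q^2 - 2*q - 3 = (q + 1)*(q - 3)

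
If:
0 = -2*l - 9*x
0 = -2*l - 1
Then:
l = -1/2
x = 1/9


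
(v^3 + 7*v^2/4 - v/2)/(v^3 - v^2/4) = (v + 2)/v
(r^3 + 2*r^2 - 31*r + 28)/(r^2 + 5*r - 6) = (r^2 + 3*r - 28)/(r + 6)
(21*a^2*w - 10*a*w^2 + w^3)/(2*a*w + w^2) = (21*a^2 - 10*a*w + w^2)/(2*a + w)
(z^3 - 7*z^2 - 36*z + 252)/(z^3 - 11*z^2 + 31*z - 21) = (z^2 - 36)/(z^2 - 4*z + 3)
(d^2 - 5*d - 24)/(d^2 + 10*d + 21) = (d - 8)/(d + 7)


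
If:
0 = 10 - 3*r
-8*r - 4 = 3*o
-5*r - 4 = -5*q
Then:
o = -92/9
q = 62/15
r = 10/3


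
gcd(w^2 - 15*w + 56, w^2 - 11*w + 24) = w - 8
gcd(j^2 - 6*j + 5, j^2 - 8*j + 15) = j - 5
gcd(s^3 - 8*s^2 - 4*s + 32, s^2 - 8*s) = s - 8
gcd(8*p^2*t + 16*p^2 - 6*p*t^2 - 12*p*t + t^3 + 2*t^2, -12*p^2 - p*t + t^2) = 4*p - t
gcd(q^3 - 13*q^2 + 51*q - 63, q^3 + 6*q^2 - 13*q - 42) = q - 3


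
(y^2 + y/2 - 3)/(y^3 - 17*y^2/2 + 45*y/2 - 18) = (y + 2)/(y^2 - 7*y + 12)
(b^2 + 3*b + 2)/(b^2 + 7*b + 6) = (b + 2)/(b + 6)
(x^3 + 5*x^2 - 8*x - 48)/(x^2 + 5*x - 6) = (x^3 + 5*x^2 - 8*x - 48)/(x^2 + 5*x - 6)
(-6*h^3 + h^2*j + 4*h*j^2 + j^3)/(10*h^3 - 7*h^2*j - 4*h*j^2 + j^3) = (-3*h - j)/(5*h - j)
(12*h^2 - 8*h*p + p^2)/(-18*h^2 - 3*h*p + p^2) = (-2*h + p)/(3*h + p)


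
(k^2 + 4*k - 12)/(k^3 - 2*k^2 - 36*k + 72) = 1/(k - 6)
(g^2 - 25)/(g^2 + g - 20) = (g - 5)/(g - 4)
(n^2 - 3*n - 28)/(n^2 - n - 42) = (n + 4)/(n + 6)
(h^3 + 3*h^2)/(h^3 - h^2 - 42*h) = h*(h + 3)/(h^2 - h - 42)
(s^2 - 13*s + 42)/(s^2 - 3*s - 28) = (s - 6)/(s + 4)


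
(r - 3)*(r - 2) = r^2 - 5*r + 6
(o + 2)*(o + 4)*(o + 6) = o^3 + 12*o^2 + 44*o + 48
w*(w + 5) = w^2 + 5*w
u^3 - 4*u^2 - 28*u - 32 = (u - 8)*(u + 2)^2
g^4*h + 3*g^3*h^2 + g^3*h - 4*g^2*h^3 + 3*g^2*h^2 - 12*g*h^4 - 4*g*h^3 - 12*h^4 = (g - 2*h)*(g + 2*h)*(g + 3*h)*(g*h + h)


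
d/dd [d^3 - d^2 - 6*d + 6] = 3*d^2 - 2*d - 6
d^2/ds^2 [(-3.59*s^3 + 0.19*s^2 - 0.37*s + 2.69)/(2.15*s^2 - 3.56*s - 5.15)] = (-2.8421709430404e-14*s^5 + 5.6843418860808e-14*s^4 - 171.009128*s^3 - 307.68456*s^2 - 719.41116*s + 151.399728)/(9.938375*s^6 - 49.3683*s^5 + 10.327095*s^4 + 191.390584*s^3 - 24.736995*s^2 - 283.2603*s - 136.590875)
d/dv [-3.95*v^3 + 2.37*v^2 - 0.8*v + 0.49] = -11.85*v^2 + 4.74*v - 0.8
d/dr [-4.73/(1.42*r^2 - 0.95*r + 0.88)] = (13.4332*r - 4.4935)/(1.42*r^2 - 0.95*r + 0.88)^2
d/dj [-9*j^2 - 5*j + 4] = -18*j - 5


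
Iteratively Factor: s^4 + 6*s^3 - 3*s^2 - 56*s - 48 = (s + 4)*(s^3 + 2*s^2 - 11*s - 12) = (s + 4)^2*(s^2 - 2*s - 3) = (s - 3)*(s + 4)^2*(s + 1)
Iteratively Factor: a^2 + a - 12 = (a + 4)*(a - 3)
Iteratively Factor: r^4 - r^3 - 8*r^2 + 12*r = (r - 2)*(r^3 + r^2 - 6*r) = r*(r - 2)*(r^2 + r - 6) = r*(r - 2)*(r + 3)*(r - 2)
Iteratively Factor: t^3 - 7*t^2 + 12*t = (t)*(t^2 - 7*t + 12) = t*(t - 3)*(t - 4)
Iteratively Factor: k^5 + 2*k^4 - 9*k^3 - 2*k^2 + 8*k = (k - 2)*(k^4 + 4*k^3 - k^2 - 4*k) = (k - 2)*(k + 4)*(k^3 - k) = (k - 2)*(k - 1)*(k + 4)*(k^2 + k) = k*(k - 2)*(k - 1)*(k + 4)*(k + 1)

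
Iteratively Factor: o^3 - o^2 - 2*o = (o - 2)*(o^2 + o) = o*(o - 2)*(o + 1)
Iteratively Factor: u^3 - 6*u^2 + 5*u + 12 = (u + 1)*(u^2 - 7*u + 12) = (u - 4)*(u + 1)*(u - 3)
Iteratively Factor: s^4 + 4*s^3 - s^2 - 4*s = (s + 4)*(s^3 - s) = (s + 1)*(s + 4)*(s^2 - s) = (s - 1)*(s + 1)*(s + 4)*(s)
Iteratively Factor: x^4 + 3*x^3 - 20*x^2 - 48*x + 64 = (x + 4)*(x^3 - x^2 - 16*x + 16) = (x - 1)*(x + 4)*(x^2 - 16) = (x - 1)*(x + 4)^2*(x - 4)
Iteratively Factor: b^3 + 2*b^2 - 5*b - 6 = (b + 3)*(b^2 - b - 2) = (b - 2)*(b + 3)*(b + 1)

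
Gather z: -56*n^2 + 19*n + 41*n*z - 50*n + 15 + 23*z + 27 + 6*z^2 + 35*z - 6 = -56*n^2 - 31*n + 6*z^2 + z*(41*n + 58) + 36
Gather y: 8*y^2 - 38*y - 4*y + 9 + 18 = 8*y^2 - 42*y + 27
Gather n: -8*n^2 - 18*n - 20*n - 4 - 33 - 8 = -8*n^2 - 38*n - 45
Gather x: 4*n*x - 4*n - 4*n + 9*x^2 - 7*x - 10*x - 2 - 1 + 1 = -8*n + 9*x^2 + x*(4*n - 17) - 2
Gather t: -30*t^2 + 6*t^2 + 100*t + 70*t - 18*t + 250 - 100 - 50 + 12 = -24*t^2 + 152*t + 112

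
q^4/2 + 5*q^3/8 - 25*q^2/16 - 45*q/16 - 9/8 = (q/2 + 1/2)*(q - 2)*(q + 3/4)*(q + 3/2)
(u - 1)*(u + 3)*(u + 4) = u^3 + 6*u^2 + 5*u - 12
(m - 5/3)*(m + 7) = m^2 + 16*m/3 - 35/3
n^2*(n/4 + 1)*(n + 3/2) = n^4/4 + 11*n^3/8 + 3*n^2/2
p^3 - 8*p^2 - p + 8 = (p - 8)*(p - 1)*(p + 1)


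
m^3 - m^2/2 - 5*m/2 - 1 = (m - 2)*(m + 1/2)*(m + 1)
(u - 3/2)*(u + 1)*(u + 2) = u^3 + 3*u^2/2 - 5*u/2 - 3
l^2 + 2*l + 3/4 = (l + 1/2)*(l + 3/2)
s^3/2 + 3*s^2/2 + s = s*(s/2 + 1/2)*(s + 2)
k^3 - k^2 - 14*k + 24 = (k - 3)*(k - 2)*(k + 4)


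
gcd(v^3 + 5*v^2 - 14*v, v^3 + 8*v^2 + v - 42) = v^2 + 5*v - 14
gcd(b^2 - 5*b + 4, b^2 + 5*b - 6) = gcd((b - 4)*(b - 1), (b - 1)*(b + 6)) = b - 1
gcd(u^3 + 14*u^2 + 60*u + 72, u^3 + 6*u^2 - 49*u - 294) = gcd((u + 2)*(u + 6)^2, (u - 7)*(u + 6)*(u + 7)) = u + 6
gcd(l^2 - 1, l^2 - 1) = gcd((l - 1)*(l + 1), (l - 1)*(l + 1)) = l^2 - 1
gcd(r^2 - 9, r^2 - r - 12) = r + 3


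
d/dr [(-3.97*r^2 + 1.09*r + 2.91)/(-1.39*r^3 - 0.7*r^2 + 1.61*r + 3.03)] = (-5.5183*r^4 + 3.0302*r^3 + 6.506*r^2 - 19.9842*r - 1.3824)/(1.9321*r^6 + 1.946*r^5 - 3.9858*r^4 - 10.6774*r^3 - 1.6499*r^2 + 9.7566*r + 9.1809)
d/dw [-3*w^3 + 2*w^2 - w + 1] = -9*w^2 + 4*w - 1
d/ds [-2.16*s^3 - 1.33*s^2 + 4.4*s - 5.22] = -6.48*s^2 - 2.66*s + 4.4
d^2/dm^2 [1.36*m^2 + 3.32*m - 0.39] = 2.72000000000000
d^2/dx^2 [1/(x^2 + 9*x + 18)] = 2*(-x^2 - 9*x + (2*x + 9)^2 - 18)/(x^2 + 9*x + 18)^3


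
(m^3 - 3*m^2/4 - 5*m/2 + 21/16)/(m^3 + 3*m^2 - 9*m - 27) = (16*m^3 - 12*m^2 - 40*m + 21)/(16*(m^3 + 3*m^2 - 9*m - 27))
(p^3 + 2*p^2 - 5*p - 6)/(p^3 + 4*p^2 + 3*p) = (p - 2)/p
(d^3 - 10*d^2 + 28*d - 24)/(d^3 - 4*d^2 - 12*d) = (d^2 - 4*d + 4)/(d*(d + 2))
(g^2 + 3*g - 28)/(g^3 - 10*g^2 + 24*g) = (g + 7)/(g*(g - 6))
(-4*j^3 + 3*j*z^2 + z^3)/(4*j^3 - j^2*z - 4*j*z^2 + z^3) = (4*j^2 + 4*j*z + z^2)/(-4*j^2 - 3*j*z + z^2)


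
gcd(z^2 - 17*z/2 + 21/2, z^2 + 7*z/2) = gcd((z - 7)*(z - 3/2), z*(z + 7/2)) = 1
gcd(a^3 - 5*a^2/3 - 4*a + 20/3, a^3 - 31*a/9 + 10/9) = a^2 + a/3 - 10/3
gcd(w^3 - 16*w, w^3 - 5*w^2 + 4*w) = w^2 - 4*w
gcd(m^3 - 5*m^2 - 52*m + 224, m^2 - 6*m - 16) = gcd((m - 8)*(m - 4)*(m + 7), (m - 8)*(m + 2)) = m - 8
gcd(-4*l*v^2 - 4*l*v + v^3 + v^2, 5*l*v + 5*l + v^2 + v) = v + 1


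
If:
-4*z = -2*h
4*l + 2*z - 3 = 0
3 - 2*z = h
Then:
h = 3/2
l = 3/8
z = 3/4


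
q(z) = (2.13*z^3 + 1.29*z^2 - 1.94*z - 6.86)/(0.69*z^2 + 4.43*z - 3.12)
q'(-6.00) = -110.39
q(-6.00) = 84.13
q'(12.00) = 2.75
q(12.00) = 25.68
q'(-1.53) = -0.81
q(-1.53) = 1.03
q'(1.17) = 5.91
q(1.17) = -1.31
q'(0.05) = 4.35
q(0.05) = 2.40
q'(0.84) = 34.18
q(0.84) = -5.81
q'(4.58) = 2.23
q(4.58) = 6.82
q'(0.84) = 34.18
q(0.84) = -5.81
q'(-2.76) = -3.70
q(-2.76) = 3.61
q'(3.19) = 2.07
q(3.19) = 3.84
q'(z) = (-1.38*z - 4.43)*(2.13*z^3 + 1.29*z^2 - 1.94*z - 6.86)/(0.69*z^2 + 4.43*z - 3.12)^2 + (6.39*z^2 + 2.58*z - 1.94)/(0.69*z^2 + 4.43*z - 3.12)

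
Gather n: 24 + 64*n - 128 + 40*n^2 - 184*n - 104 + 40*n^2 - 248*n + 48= 80*n^2 - 368*n - 160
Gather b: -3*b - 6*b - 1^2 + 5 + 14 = 18 - 9*b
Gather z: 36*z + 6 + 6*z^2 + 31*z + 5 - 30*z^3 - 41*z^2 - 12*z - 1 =-30*z^3 - 35*z^2 + 55*z + 10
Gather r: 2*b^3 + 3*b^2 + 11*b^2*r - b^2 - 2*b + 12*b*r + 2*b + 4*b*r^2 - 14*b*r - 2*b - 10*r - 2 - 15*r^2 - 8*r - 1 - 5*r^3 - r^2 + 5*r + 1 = 2*b^3 + 2*b^2 - 2*b - 5*r^3 + r^2*(4*b - 16) + r*(11*b^2 - 2*b - 13) - 2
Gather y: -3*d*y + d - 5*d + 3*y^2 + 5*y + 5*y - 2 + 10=-4*d + 3*y^2 + y*(10 - 3*d) + 8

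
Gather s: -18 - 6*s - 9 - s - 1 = -7*s - 28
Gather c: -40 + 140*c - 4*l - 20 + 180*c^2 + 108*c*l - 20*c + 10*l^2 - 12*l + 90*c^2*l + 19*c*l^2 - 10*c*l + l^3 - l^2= c^2*(90*l + 180) + c*(19*l^2 + 98*l + 120) + l^3 + 9*l^2 - 16*l - 60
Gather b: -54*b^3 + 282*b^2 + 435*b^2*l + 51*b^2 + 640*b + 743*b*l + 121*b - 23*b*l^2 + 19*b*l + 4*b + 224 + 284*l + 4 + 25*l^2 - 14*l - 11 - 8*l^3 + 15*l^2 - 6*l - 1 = -54*b^3 + b^2*(435*l + 333) + b*(-23*l^2 + 762*l + 765) - 8*l^3 + 40*l^2 + 264*l + 216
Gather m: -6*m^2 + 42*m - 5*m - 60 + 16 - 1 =-6*m^2 + 37*m - 45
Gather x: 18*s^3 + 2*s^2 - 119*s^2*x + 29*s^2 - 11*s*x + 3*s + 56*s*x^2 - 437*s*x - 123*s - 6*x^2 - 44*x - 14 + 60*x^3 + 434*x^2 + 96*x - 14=18*s^3 + 31*s^2 - 120*s + 60*x^3 + x^2*(56*s + 428) + x*(-119*s^2 - 448*s + 52) - 28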